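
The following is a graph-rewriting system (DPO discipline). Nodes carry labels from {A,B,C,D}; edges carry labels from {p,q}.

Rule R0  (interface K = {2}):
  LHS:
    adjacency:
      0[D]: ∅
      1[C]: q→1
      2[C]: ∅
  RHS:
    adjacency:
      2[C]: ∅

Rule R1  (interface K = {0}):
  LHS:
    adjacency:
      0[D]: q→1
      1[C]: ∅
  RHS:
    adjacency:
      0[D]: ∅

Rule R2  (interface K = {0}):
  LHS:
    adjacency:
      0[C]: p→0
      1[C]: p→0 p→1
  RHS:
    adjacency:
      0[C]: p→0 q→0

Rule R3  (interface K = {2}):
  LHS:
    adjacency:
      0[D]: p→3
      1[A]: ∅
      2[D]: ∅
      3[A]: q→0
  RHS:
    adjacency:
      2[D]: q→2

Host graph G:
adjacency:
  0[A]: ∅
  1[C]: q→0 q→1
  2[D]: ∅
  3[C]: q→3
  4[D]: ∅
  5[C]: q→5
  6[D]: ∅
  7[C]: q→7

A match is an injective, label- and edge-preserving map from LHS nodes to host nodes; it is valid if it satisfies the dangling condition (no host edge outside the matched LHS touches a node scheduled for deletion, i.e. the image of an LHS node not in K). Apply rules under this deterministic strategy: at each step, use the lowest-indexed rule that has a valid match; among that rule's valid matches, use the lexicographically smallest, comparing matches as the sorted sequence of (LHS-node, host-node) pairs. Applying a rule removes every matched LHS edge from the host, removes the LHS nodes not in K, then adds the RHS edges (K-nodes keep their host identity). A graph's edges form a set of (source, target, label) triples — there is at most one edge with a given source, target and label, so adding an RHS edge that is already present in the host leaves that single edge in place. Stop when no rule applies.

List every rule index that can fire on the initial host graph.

Answer: [R0]

Rewrite trace:
R0: 27 valid matches — {0↦2, 1↦3, 2↦1}, {0↦2, 1↦3, 2↦5}, {0↦2, 1↦3, 2↦7} (+24 more)
R1: no valid match — LHS pattern not found
R2: no valid match — LHS pattern not found
R3: no valid match — LHS pattern not found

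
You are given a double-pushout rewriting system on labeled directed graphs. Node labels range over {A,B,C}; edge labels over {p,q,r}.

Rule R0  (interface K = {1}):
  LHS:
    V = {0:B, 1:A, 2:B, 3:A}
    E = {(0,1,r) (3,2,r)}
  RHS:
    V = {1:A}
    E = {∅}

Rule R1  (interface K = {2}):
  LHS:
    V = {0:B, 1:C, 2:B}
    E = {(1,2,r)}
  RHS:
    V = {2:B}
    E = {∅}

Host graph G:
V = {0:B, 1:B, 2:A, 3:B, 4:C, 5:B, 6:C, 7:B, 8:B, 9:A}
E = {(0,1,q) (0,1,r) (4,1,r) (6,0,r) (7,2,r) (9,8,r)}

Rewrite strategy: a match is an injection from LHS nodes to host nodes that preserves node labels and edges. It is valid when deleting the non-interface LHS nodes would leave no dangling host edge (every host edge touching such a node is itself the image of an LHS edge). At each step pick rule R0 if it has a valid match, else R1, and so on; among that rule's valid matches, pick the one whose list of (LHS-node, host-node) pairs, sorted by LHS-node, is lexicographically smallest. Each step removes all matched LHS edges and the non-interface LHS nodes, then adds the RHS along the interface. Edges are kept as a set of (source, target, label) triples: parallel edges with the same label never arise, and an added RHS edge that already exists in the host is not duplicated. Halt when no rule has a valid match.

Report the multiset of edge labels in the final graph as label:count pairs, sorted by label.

Answer: q:1 r:1

Steps:
initial: |V|=10 |E|=6  E = 0-q->1 0-r->1 4-r->1 6-r->0 7-r->2 9-r->8
step 1: apply R0 at {0↦7, 1↦2, 2↦8, 3↦9}  → |V|=7 |E|=4  E = 0-q->1 0-r->1 4-r->1 6-r->0
step 2: apply R1 at {0↦3, 1↦4, 2↦1}  → |V|=5 |E|=3  E = 0-q->1 0-r->1 6-r->0
step 3: apply R1 at {0↦5, 1↦6, 2↦0}  → |V|=3 |E|=2  E = 0-q->1 0-r->1
normal form: no rule applies after step 3
NF edges: [(0, 1, 'q'), (0, 1, 'r')]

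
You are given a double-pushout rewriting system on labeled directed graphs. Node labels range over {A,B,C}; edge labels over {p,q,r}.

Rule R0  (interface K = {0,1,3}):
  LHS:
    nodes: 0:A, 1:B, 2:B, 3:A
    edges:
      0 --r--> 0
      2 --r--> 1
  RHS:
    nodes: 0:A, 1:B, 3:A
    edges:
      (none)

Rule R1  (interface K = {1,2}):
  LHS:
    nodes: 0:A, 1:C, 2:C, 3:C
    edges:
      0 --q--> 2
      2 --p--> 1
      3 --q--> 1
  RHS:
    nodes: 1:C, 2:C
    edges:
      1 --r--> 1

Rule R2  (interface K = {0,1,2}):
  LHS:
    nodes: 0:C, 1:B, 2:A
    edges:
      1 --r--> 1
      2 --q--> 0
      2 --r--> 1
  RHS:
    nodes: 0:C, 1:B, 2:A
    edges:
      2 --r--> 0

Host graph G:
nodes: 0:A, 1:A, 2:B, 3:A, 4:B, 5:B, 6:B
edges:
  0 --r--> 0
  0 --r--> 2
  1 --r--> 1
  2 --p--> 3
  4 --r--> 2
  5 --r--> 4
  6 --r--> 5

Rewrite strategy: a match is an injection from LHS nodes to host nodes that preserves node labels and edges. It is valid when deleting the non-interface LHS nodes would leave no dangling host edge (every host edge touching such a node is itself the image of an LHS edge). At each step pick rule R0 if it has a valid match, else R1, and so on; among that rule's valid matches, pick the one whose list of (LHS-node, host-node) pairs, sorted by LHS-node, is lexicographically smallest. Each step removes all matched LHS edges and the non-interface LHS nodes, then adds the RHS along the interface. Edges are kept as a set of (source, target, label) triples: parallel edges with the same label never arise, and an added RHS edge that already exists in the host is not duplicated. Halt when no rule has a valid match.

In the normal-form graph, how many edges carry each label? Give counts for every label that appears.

Answer: p:1 r:2

Derivation:
start.  V:7 E:7  edges: 0-r->0 0-r->2 1-r->1 2-p->3 4-r->2 5-r->4 6-r->5
1. fire R0 via {0↦0, 1↦5, 2↦6, 3↦1}  →  V:6 E:5  edges: 0-r->2 1-r->1 2-p->3 4-r->2 5-r->4
2. fire R0 via {0↦1, 1↦4, 2↦5, 3↦0}  →  V:5 E:3  edges: 0-r->2 2-p->3 4-r->2
final graph: no rule applies after step 2
NF edges: [(0, 2, 'r'), (2, 3, 'p'), (4, 2, 'r')]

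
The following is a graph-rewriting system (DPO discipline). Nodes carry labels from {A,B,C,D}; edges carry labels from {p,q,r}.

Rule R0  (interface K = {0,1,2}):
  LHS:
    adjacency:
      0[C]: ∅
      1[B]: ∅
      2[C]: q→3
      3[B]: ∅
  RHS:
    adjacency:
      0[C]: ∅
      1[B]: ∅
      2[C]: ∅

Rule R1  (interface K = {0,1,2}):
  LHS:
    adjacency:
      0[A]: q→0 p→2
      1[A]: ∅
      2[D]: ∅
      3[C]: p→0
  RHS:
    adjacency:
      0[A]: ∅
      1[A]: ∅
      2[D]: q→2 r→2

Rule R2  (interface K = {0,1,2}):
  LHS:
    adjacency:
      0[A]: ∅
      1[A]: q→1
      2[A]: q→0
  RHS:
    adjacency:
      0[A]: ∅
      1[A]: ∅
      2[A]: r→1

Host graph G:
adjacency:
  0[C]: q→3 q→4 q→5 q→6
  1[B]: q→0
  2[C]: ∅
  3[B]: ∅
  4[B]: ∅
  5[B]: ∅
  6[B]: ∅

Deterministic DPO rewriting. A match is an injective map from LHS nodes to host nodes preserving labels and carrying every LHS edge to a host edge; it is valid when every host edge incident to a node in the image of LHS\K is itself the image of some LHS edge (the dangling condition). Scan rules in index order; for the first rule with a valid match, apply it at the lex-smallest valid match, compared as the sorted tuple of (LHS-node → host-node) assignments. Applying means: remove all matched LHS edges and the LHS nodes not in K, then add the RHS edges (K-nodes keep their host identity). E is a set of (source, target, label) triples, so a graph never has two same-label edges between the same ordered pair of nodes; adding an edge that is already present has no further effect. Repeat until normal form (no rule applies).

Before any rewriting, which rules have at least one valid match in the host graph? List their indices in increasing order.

R0: 16 valid matches — {0↦2, 1↦1, 2↦0, 3↦3}, {0↦2, 1↦1, 2↦0, 3↦4}, {0↦2, 1↦1, 2↦0, 3↦5} (+13 more)
R1: no valid match — LHS pattern not found
R2: no valid match — LHS pattern not found

Answer: [R0]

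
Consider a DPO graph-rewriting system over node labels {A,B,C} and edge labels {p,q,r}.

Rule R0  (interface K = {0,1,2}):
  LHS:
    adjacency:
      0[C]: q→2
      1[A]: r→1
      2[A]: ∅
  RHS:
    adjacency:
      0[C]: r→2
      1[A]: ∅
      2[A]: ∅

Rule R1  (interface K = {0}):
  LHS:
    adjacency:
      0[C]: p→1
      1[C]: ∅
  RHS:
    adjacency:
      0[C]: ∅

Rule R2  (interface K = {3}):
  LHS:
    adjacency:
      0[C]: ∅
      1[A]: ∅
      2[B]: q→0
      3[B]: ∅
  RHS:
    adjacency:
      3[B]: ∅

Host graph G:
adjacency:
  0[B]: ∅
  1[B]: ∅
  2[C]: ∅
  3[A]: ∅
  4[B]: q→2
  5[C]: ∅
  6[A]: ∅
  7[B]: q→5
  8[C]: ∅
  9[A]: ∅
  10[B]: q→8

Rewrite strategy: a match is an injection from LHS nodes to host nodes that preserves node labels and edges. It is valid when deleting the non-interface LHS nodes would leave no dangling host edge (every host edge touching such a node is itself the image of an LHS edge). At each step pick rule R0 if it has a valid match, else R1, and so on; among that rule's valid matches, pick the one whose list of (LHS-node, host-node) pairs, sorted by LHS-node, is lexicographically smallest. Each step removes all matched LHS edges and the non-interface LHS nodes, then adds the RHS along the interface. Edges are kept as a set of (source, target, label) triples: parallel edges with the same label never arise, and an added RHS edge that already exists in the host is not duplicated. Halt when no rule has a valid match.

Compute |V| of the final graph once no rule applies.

initial: |V|=11 |E|=3  E = 4-q->2 7-q->5 10-q->8
step 1: apply R2 at {0↦2, 1↦3, 2↦4, 3↦0}  → |V|=8 |E|=2  E = 7-q->5 10-q->8
step 2: apply R2 at {0↦5, 1↦6, 2↦7, 3↦0}  → |V|=5 |E|=1  E = 10-q->8
step 3: apply R2 at {0↦8, 1↦9, 2↦10, 3↦0}  → |V|=2 |E|=0  E = ∅
normal form: no rule applies after step 3
NF nodes: {0:B, 1:B}

Answer: 2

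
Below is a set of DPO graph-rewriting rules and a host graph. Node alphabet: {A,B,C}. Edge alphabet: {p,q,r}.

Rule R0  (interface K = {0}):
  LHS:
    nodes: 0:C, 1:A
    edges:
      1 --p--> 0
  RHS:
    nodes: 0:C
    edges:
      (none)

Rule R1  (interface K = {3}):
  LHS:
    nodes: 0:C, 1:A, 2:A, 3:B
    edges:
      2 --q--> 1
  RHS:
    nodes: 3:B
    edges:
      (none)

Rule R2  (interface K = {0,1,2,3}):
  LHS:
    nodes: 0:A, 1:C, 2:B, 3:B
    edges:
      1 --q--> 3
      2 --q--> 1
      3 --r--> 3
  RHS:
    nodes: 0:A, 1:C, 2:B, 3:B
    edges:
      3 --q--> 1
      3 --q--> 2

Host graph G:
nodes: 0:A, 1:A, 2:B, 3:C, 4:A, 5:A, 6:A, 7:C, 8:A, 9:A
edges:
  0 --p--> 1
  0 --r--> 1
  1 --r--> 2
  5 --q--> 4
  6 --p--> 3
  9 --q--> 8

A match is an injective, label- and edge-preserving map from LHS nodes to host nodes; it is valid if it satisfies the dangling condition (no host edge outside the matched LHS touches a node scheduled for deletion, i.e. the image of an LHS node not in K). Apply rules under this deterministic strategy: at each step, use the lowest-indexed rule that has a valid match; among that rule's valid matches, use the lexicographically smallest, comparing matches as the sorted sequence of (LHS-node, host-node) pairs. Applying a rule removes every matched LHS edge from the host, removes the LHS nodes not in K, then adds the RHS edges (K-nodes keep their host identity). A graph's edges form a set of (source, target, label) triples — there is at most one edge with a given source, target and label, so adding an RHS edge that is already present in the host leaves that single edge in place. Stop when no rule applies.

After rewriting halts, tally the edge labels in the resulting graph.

Answer: p:1 r:2

Rewrite trace:
start.  V:10 E:6  edges: 0-p->1 0-r->1 1-r->2 5-q->4 6-p->3 9-q->8
1. fire R0 via {0↦3, 1↦6}  →  V:9 E:5  edges: 0-p->1 0-r->1 1-r->2 5-q->4 9-q->8
2. fire R1 via {0↦3, 1↦4, 2↦5, 3↦2}  →  V:6 E:4  edges: 0-p->1 0-r->1 1-r->2 9-q->8
3. fire R1 via {0↦7, 1↦8, 2↦9, 3↦2}  →  V:3 E:3  edges: 0-p->1 0-r->1 1-r->2
normal form: no rule applies after step 3
NF edges: [(0, 1, 'p'), (0, 1, 'r'), (1, 2, 'r')]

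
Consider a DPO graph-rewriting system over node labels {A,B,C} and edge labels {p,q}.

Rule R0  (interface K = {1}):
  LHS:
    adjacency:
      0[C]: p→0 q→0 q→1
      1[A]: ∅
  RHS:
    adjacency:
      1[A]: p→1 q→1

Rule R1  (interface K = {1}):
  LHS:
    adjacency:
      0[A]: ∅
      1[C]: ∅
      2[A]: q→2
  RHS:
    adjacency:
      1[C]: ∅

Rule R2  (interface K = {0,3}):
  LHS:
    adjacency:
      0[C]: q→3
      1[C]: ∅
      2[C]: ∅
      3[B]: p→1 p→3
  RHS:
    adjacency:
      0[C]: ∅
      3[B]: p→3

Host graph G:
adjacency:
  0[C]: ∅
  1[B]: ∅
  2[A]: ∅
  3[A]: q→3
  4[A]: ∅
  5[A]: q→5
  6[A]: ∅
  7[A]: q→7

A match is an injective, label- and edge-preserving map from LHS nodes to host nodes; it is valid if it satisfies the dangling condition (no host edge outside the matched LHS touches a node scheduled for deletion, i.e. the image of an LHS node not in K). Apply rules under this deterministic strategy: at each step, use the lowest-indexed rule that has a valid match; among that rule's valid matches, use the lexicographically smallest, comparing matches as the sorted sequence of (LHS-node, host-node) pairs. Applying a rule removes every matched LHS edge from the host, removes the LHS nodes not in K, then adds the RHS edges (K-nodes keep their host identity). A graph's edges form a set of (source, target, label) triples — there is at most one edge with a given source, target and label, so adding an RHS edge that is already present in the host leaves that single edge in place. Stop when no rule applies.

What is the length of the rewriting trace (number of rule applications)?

[0] host  ⇒  8 nodes, 3 edges  {3-q->3 5-q->5 7-q->7}
[1] R1 @ {0↦2, 1↦0, 2↦3}  ⇒  6 nodes, 2 edges  {5-q->5 7-q->7}
[2] R1 @ {0↦4, 1↦0, 2↦5}  ⇒  4 nodes, 1 edges  {7-q->7}
[3] R1 @ {0↦6, 1↦0, 2↦7}  ⇒  2 nodes, 0 edges  {∅}
final graph: no rule applies after step 3

Answer: 3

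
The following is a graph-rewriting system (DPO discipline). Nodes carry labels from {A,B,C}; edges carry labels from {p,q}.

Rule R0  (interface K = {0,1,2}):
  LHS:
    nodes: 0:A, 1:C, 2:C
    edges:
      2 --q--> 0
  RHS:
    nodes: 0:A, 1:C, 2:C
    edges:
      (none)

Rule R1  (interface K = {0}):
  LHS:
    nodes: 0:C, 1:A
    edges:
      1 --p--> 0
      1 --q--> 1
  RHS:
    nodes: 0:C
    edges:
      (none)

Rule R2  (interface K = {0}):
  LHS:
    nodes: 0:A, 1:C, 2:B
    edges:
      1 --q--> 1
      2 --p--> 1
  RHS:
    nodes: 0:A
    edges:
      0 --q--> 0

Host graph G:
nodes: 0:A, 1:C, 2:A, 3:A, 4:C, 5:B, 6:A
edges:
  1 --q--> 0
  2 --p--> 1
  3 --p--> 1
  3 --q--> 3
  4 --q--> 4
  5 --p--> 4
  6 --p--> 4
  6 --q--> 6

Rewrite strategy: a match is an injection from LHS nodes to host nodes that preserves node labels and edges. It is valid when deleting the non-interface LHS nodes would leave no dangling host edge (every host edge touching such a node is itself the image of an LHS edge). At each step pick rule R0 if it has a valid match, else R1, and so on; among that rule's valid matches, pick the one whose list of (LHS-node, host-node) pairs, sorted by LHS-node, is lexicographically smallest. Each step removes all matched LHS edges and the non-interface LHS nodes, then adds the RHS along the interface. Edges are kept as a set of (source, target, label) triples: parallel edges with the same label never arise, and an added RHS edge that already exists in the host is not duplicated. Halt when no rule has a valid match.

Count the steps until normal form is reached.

Answer: 4

Rewrite trace:
initial: |V|=7 |E|=8  E = 1-q->0 2-p->1 3-p->1 3-q->3 4-q->4 5-p->4 6-p->4 6-q->6
step 1: apply R0 at {0↦0, 1↦4, 2↦1}  → |V|=7 |E|=7  E = 2-p->1 3-p->1 3-q->3 4-q->4 5-p->4 6-p->4 6-q->6
step 2: apply R1 at {0↦1, 1↦3}  → |V|=6 |E|=5  E = 2-p->1 4-q->4 5-p->4 6-p->4 6-q->6
step 3: apply R1 at {0↦4, 1↦6}  → |V|=5 |E|=3  E = 2-p->1 4-q->4 5-p->4
step 4: apply R2 at {0↦0, 1↦4, 2↦5}  → |V|=3 |E|=2  E = 0-q->0 2-p->1
halt: no rule applies after step 4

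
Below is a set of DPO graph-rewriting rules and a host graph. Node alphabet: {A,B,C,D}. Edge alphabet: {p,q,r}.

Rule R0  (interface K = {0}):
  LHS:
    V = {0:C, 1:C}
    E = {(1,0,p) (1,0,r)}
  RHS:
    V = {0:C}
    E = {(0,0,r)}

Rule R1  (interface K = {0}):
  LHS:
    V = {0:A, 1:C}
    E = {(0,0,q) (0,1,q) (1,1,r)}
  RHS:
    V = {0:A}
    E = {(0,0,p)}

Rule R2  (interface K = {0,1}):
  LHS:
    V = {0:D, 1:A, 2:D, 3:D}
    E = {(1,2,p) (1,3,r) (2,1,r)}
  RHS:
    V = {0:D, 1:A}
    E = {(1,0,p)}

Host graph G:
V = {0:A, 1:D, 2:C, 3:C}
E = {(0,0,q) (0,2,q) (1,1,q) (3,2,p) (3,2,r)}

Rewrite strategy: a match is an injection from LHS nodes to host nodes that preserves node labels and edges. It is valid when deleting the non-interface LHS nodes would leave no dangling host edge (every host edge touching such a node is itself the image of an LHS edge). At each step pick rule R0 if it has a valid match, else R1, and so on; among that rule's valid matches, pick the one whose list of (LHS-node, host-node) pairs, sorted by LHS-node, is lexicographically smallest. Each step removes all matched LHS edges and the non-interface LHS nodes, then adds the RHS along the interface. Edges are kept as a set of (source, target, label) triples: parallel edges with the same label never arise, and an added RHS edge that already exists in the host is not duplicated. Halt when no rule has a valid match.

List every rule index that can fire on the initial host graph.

Answer: [R0]

Derivation:
R0: 1 valid match — {0↦2, 1↦3}
R1: no valid match — LHS pattern not found
R2: no valid match — LHS pattern not found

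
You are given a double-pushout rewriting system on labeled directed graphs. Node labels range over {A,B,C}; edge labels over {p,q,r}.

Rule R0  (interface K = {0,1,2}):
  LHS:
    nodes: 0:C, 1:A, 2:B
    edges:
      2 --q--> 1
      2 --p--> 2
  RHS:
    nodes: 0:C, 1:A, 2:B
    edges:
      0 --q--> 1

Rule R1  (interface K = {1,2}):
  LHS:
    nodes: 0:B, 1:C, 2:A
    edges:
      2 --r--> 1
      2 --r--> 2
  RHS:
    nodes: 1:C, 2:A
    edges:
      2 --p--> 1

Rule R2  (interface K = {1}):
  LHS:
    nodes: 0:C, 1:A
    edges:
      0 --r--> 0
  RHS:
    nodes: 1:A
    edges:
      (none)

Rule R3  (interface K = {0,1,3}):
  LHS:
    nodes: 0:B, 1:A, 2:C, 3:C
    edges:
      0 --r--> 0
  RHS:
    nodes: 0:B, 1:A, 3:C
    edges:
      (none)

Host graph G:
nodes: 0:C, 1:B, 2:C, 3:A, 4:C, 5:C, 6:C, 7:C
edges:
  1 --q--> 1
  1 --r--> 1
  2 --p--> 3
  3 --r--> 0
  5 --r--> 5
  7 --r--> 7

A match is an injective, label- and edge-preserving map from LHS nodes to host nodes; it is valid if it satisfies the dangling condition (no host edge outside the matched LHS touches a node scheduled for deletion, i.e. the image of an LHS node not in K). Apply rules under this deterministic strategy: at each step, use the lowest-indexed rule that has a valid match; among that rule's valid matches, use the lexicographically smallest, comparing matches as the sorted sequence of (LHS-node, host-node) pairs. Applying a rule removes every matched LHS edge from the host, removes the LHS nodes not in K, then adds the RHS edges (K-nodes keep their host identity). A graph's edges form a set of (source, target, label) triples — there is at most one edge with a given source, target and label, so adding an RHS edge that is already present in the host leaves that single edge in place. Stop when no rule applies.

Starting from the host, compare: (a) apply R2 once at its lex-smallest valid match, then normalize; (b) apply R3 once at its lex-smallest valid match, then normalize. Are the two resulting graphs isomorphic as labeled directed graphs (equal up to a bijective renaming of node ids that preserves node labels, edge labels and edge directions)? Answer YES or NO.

branch R2-first: apply at {0↦5, 1↦3} → |E|=5, then 2 more step(s) → NF |V|=5 |E|=3 V={0:C, 1:B, 2:C, 3:A, 6:C} E=1-q->1 2-p->3 3-r->0
branch R3-first: apply at {0↦1, 1↦3, 2↦4, 3↦0} → |E|=5, then 2 more step(s) → NF |V|=5 |E|=3 V={0:C, 1:B, 2:C, 3:A, 6:C} E=1-q->1 2-p->3 3-r->0
graphs isomorphic (equal up to label-preserving node renaming)

Answer: YES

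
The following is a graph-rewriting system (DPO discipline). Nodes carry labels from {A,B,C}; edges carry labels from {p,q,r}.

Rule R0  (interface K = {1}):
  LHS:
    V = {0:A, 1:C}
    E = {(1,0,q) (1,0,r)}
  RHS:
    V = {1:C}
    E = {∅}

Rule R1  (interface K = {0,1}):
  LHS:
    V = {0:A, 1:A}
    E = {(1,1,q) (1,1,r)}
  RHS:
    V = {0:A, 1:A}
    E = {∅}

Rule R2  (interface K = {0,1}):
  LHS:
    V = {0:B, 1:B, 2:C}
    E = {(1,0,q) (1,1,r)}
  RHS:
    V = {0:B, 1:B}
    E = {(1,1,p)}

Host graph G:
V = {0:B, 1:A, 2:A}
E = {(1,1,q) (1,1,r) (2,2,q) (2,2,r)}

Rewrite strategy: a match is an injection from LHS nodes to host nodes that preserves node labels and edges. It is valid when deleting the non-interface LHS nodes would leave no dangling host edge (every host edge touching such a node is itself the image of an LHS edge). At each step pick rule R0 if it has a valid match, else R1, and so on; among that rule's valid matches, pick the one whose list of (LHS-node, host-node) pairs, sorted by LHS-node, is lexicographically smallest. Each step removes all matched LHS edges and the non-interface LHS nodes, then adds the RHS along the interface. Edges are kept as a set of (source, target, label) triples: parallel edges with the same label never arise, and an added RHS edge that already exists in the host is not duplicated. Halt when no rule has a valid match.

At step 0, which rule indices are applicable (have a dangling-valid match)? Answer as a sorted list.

Answer: [R1]

Steps:
R0: no valid match — LHS pattern not found
R1: 2 valid matches — {0↦1, 1↦2}, {0↦2, 1↦1}
R2: no valid match — LHS pattern not found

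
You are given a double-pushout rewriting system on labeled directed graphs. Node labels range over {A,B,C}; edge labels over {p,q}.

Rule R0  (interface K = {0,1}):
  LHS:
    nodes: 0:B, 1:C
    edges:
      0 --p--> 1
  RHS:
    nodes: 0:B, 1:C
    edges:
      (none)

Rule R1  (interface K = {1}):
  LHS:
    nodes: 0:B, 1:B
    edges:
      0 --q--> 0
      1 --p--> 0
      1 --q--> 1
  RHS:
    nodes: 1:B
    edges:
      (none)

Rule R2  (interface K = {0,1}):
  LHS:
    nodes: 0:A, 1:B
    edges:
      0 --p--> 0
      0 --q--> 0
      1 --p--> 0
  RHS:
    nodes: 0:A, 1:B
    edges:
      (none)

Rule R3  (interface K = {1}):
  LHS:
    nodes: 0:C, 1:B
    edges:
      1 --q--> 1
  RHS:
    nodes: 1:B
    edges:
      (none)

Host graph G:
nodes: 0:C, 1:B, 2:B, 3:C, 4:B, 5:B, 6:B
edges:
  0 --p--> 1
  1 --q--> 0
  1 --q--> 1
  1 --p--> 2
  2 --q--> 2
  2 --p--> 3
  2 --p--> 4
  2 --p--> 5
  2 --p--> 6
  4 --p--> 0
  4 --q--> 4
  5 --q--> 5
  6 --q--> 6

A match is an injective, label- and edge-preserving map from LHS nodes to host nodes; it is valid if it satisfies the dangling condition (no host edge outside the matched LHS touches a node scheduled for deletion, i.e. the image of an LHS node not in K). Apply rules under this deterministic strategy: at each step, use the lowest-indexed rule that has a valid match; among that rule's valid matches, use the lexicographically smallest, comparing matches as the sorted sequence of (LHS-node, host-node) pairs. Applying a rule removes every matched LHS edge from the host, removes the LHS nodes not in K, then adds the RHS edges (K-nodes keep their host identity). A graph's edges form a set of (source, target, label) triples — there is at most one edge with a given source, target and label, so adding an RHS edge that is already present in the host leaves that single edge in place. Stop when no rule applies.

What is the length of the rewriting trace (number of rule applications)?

initial: |V|=7 |E|=13  E = 0-p->1 1-q->0 1-q->1 1-p->2 2-q->2 2-p->3 2-p->4 2-p->5 2-p->6 4-p->0 4-q->4 5-q->5 6-q->6
step 1: apply R0 at {0↦2, 1↦3}  → |V|=7 |E|=12  E = 0-p->1 1-q->0 1-q->1 1-p->2 2-q->2 2-p->4 2-p->5 2-p->6 4-p->0 4-q->4 5-q->5 6-q->6
step 2: apply R0 at {0↦4, 1↦0}  → |V|=7 |E|=11  E = 0-p->1 1-q->0 1-q->1 1-p->2 2-q->2 2-p->4 2-p->5 2-p->6 4-q->4 5-q->5 6-q->6
step 3: apply R1 at {0↦4, 1↦2}  → |V|=6 |E|=8  E = 0-p->1 1-q->0 1-q->1 1-p->2 2-p->5 2-p->6 5-q->5 6-q->6
step 4: apply R3 at {0↦3, 1↦1}  → |V|=5 |E|=7  E = 0-p->1 1-q->0 1-p->2 2-p->5 2-p->6 5-q->5 6-q->6
normal form: no rule applies after step 4

Answer: 4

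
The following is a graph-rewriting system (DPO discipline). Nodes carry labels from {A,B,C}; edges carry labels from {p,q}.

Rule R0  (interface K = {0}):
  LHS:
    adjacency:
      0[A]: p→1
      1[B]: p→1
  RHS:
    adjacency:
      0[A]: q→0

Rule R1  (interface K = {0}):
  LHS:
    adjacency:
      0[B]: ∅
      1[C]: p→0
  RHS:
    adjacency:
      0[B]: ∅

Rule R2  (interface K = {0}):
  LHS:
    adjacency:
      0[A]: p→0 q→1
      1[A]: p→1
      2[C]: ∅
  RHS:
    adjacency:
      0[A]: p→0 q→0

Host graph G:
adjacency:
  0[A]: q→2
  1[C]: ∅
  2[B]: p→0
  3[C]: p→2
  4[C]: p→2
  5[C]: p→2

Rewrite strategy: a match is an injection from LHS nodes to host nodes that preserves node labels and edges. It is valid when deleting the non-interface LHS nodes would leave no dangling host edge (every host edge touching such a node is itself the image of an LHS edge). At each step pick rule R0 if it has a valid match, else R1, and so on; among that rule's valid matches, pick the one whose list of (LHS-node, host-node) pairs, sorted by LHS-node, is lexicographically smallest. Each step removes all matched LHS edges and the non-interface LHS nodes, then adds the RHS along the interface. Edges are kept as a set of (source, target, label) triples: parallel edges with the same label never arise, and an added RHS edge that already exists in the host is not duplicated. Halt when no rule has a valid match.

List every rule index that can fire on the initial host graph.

R0: no valid match — LHS pattern not found
R1: 3 valid matches — {0↦2, 1↦3}, {0↦2, 1↦4}, {0↦2, 1↦5}
R2: no valid match — LHS pattern not found

Answer: [R1]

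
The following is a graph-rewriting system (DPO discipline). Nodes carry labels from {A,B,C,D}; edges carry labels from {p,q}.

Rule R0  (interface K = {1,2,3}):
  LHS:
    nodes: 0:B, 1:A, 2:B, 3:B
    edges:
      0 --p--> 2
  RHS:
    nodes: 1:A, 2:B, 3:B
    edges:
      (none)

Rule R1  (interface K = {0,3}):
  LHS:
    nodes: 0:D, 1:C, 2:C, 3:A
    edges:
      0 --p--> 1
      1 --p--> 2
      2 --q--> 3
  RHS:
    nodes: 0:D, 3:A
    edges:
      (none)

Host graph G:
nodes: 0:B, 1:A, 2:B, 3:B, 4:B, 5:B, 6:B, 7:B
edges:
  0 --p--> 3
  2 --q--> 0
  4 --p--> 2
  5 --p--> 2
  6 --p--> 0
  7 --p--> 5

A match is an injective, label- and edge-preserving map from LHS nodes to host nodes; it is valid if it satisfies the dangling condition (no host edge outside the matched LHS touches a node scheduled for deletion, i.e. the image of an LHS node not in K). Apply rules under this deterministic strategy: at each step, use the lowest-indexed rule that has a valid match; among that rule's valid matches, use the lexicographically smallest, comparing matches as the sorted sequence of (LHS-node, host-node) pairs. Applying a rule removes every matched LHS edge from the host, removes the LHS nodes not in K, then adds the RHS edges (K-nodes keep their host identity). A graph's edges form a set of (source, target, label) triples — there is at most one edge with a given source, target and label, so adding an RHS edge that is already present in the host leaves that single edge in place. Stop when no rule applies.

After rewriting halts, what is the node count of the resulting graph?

[0] host  ⇒  8 nodes, 6 edges  {0-p->3 2-q->0 4-p->2 5-p->2 6-p->0 7-p->5}
[1] R0 @ {0↦4, 1↦1, 2↦2, 3↦0}  ⇒  7 nodes, 5 edges  {0-p->3 2-q->0 5-p->2 6-p->0 7-p->5}
[2] R0 @ {0↦6, 1↦1, 2↦0, 3↦2}  ⇒  6 nodes, 4 edges  {0-p->3 2-q->0 5-p->2 7-p->5}
[3] R0 @ {0↦7, 1↦1, 2↦5, 3↦0}  ⇒  5 nodes, 3 edges  {0-p->3 2-q->0 5-p->2}
[4] R0 @ {0↦5, 1↦1, 2↦2, 3↦0}  ⇒  4 nodes, 2 edges  {0-p->3 2-q->0}
halt: no rule applies after step 4
NF nodes: {0:B, 1:A, 2:B, 3:B}

Answer: 4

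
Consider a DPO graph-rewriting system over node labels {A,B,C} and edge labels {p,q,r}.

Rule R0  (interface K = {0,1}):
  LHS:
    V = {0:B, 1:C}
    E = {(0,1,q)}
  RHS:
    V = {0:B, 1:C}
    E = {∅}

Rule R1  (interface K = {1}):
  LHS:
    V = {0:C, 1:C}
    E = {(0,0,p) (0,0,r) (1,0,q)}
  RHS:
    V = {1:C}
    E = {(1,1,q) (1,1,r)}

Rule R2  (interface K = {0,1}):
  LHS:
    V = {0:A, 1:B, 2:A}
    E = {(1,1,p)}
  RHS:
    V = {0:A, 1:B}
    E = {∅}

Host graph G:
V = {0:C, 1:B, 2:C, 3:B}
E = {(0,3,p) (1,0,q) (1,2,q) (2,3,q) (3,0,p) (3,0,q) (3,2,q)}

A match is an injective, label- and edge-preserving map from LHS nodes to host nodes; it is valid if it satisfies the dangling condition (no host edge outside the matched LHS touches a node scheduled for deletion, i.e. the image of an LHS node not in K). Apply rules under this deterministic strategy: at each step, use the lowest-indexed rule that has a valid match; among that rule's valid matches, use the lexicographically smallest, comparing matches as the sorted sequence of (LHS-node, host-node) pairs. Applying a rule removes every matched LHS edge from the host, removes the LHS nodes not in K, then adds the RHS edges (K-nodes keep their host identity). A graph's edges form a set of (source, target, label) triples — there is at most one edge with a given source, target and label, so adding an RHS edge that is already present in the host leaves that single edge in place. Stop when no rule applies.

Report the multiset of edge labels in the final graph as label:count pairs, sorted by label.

Answer: p:2 q:1

Steps:
[0] host  ⇒  4 nodes, 7 edges  {0-p->3 1-q->0 1-q->2 2-q->3 3-p->0 3-q->0 3-q->2}
[1] R0 @ {0↦1, 1↦0}  ⇒  4 nodes, 6 edges  {0-p->3 1-q->2 2-q->3 3-p->0 3-q->0 3-q->2}
[2] R0 @ {0↦1, 1↦2}  ⇒  4 nodes, 5 edges  {0-p->3 2-q->3 3-p->0 3-q->0 3-q->2}
[3] R0 @ {0↦3, 1↦0}  ⇒  4 nodes, 4 edges  {0-p->3 2-q->3 3-p->0 3-q->2}
[4] R0 @ {0↦3, 1↦2}  ⇒  4 nodes, 3 edges  {0-p->3 2-q->3 3-p->0}
halt: no rule applies after step 4
NF edges: [(0, 3, 'p'), (2, 3, 'q'), (3, 0, 'p')]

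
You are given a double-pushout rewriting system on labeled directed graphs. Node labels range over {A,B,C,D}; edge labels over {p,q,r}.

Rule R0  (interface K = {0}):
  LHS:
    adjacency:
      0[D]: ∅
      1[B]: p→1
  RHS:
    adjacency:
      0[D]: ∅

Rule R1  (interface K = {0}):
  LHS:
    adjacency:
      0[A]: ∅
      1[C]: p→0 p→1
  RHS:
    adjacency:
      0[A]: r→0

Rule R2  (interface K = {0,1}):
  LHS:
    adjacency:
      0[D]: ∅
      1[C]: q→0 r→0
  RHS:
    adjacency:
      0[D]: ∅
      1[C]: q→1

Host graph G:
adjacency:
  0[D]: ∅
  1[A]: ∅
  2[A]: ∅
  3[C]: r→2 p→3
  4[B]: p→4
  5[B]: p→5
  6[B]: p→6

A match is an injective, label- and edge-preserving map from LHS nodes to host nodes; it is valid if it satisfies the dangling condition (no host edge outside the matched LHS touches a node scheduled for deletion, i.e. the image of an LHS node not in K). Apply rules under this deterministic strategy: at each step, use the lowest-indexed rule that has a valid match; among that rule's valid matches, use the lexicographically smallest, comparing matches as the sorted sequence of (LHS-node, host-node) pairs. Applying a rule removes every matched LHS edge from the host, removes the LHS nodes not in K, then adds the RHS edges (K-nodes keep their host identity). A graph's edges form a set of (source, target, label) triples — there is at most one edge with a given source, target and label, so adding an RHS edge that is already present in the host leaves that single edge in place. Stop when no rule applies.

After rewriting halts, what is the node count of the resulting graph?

Answer: 4

Steps:
[0] host  ⇒  7 nodes, 5 edges  {3-r->2 3-p->3 4-p->4 5-p->5 6-p->6}
[1] R0 @ {0↦0, 1↦4}  ⇒  6 nodes, 4 edges  {3-r->2 3-p->3 5-p->5 6-p->6}
[2] R0 @ {0↦0, 1↦5}  ⇒  5 nodes, 3 edges  {3-r->2 3-p->3 6-p->6}
[3] R0 @ {0↦0, 1↦6}  ⇒  4 nodes, 2 edges  {3-r->2 3-p->3}
halt: no rule applies after step 3
NF nodes: {0:D, 1:A, 2:A, 3:C}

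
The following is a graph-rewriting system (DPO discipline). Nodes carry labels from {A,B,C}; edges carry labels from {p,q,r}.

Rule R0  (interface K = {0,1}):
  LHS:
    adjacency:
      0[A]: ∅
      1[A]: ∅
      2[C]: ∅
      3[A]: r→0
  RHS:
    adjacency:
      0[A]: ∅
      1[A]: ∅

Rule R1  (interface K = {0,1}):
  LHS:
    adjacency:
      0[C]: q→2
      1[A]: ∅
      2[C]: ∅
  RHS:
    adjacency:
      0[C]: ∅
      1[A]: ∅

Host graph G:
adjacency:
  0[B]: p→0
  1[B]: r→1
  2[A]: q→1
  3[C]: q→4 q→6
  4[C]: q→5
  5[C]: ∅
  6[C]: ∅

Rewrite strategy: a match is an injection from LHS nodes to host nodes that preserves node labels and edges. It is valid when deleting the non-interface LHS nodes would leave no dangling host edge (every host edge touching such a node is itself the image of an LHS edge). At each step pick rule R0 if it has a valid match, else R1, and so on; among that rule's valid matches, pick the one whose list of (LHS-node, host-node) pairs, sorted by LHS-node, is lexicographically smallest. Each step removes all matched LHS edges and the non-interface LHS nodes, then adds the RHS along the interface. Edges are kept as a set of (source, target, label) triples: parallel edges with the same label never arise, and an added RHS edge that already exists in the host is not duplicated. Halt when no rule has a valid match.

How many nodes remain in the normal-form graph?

[0] host  ⇒  7 nodes, 6 edges  {0-p->0 1-r->1 2-q->1 3-q->4 3-q->6 4-q->5}
[1] R1 @ {0↦3, 1↦2, 2↦6}  ⇒  6 nodes, 5 edges  {0-p->0 1-r->1 2-q->1 3-q->4 4-q->5}
[2] R1 @ {0↦4, 1↦2, 2↦5}  ⇒  5 nodes, 4 edges  {0-p->0 1-r->1 2-q->1 3-q->4}
[3] R1 @ {0↦3, 1↦2, 2↦4}  ⇒  4 nodes, 3 edges  {0-p->0 1-r->1 2-q->1}
final graph: no rule applies after step 3
NF nodes: {0:B, 1:B, 2:A, 3:C}

Answer: 4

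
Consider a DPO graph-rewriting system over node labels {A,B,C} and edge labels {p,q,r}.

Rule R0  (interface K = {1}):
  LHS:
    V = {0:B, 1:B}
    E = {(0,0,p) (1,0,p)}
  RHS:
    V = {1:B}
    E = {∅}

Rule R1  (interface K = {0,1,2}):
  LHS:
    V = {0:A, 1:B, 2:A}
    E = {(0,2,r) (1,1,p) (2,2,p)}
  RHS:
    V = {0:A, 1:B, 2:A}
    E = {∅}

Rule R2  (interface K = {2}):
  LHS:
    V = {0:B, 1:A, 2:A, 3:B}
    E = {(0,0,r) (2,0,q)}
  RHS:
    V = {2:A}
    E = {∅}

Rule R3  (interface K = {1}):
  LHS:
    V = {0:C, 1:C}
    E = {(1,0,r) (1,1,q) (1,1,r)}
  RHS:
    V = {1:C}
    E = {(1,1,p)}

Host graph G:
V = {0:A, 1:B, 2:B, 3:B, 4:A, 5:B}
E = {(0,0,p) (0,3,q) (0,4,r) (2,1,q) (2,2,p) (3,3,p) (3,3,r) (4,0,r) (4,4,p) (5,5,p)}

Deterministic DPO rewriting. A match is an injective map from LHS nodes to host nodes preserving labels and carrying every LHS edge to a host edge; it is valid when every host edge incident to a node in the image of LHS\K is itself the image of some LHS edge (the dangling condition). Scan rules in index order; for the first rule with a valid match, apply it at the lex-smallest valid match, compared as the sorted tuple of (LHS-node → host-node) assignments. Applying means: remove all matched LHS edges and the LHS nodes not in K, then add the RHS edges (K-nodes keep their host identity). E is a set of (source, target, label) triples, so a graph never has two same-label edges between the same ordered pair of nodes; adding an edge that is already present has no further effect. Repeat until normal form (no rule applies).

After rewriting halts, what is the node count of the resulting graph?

start.  V:6 E:10  edges: 0-p->0 0-q->3 0-r->4 2-q->1 2-p->2 3-p->3 3-r->3 4-r->0 4-p->4 5-p->5
1. fire R1 via {0↦0, 1↦2, 2↦4}  →  V:6 E:7  edges: 0-p->0 0-q->3 2-q->1 3-p->3 3-r->3 4-r->0 5-p->5
2. fire R1 via {0↦4, 1↦3, 2↦0}  →  V:6 E:4  edges: 0-q->3 2-q->1 3-r->3 5-p->5
halt: no rule applies after step 2
NF nodes: {0:A, 1:B, 2:B, 3:B, 4:A, 5:B}

Answer: 6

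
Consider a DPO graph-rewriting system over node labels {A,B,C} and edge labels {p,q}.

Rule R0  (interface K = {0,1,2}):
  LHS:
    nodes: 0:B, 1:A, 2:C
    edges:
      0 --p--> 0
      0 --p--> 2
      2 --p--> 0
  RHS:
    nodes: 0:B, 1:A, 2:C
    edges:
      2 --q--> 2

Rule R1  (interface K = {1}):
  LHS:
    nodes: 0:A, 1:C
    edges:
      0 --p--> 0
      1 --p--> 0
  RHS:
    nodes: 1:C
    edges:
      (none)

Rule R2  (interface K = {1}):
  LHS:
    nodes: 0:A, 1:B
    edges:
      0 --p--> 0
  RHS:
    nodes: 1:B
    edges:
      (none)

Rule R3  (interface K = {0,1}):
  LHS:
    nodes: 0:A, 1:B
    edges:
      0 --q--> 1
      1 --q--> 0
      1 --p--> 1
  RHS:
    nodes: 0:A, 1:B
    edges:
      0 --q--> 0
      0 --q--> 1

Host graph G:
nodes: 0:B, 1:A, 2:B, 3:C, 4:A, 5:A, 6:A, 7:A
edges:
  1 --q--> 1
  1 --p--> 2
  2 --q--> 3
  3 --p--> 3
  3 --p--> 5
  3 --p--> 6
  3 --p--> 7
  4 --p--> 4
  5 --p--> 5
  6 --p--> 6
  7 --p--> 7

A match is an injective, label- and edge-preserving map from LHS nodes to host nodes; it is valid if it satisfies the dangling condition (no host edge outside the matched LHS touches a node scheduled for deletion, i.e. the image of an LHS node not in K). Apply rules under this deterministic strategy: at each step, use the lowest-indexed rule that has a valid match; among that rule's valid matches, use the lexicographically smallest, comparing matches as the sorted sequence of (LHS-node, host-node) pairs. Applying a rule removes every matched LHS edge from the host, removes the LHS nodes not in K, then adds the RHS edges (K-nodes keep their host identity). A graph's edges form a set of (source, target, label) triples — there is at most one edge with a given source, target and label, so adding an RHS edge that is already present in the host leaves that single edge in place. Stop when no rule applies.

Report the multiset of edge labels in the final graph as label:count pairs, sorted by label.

Answer: p:2 q:2

Rewrite trace:
start.  V:8 E:11  edges: 1-q->1 1-p->2 2-q->3 3-p->3 3-p->5 3-p->6 3-p->7 4-p->4 5-p->5 6-p->6 7-p->7
1. fire R1 via {0↦5, 1↦3}  →  V:7 E:9  edges: 1-q->1 1-p->2 2-q->3 3-p->3 3-p->6 3-p->7 4-p->4 6-p->6 7-p->7
2. fire R1 via {0↦6, 1↦3}  →  V:6 E:7  edges: 1-q->1 1-p->2 2-q->3 3-p->3 3-p->7 4-p->4 7-p->7
3. fire R1 via {0↦7, 1↦3}  →  V:5 E:5  edges: 1-q->1 1-p->2 2-q->3 3-p->3 4-p->4
4. fire R2 via {0↦4, 1↦0}  →  V:4 E:4  edges: 1-q->1 1-p->2 2-q->3 3-p->3
halt: no rule applies after step 4
NF edges: [(1, 1, 'q'), (1, 2, 'p'), (2, 3, 'q'), (3, 3, 'p')]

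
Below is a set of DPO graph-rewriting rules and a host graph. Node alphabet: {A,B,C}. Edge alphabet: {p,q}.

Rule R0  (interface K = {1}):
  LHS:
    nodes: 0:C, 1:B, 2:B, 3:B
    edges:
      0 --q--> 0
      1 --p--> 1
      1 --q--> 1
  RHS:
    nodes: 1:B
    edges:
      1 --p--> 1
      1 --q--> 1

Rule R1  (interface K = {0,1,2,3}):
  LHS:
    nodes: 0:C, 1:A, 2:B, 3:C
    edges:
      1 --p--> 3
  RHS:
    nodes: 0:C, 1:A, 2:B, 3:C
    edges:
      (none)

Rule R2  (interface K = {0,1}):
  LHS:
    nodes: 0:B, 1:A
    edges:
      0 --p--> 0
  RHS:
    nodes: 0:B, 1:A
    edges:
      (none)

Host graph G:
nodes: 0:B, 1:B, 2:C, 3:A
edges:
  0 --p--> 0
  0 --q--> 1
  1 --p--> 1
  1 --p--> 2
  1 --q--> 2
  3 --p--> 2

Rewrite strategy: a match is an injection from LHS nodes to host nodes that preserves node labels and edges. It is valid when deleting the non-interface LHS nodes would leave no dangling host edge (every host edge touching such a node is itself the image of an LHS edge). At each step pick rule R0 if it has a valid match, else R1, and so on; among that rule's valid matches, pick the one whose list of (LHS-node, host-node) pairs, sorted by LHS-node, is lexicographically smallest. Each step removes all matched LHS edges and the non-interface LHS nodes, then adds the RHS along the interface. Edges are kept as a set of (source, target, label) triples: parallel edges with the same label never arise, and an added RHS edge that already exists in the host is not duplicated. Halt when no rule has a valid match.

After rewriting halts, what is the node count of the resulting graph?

initial: |V|=4 |E|=6  E = 0-p->0 0-q->1 1-p->1 1-p->2 1-q->2 3-p->2
step 1: apply R2 at {0↦0, 1↦3}  → |V|=4 |E|=5  E = 0-q->1 1-p->1 1-p->2 1-q->2 3-p->2
step 2: apply R2 at {0↦1, 1↦3}  → |V|=4 |E|=4  E = 0-q->1 1-p->2 1-q->2 3-p->2
halt: no rule applies after step 2
NF nodes: {0:B, 1:B, 2:C, 3:A}

Answer: 4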